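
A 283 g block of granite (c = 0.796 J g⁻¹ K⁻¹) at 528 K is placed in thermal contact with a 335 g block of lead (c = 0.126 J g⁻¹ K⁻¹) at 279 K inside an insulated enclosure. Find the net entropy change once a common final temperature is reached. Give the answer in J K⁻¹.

Energy balance: T_f = (m₁c₁T₁ + m₂c₂T₂)/(m₁c₁ + m₂c₂) = 488.71 K.
ΔS₁ = m₁c₁ ln(T_f/T₁) = 225.268 × ln(488.71/528) = -17.42 J/K.
ΔS₂ = m₂c₂ ln(T_f/T₂) = 42.21 × ln(488.71/279) = 23.66 J/K.
ΔS_total = -17.42 + 23.66 = 6.24 J/K.

ΔS_total = 6.24 J/K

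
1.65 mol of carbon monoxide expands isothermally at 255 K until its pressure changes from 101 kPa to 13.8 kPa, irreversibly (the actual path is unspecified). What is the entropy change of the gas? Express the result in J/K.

Entropy is a state function, so ΔS_gas depends only on the end states.
For an isothermal ideal gas ΔS_gas = nR ln(P₁/P₂) = 1.65 × 8.314 × ln(101/13.8) = 27.3 J/K.

ΔS_gas = 27.3 J/K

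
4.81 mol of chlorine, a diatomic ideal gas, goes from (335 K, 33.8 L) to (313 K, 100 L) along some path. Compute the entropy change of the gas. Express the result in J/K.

Entropy is a state function: ΔS = nC_V ln(T₂/T₁) + nR ln(V₂/V₁), with C_V = 5R/2 = 20.79 J mol⁻¹ K⁻¹ for a diatomic ideal gas.
ΔS = 4.81 × [20.79 × ln(313/335) + 8.314 × ln(100/33.8)] = 36.6 J/K.

ΔS = 36.6 J/K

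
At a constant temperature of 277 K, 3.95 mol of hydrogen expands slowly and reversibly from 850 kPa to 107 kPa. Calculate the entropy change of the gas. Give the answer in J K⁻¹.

ΔS_gas = 68.1 J/K

For an isothermal ideal gas ΔS_gas = nR ln(P₁/P₂) = 3.95 × 8.314 × ln(850/107) = 68.1 J/K.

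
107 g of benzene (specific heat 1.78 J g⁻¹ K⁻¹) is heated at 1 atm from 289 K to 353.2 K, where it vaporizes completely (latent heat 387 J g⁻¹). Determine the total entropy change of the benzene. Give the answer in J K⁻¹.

Warming step: ΔS₁ = m c ln(T_tr/T_i) = 107 × 1.78 × ln(353.2/289) = 38.21 J/K.
Phase change: ΔS₂ = +mL/T_tr = 107 × 387 / 353.2 = 117.2 J/K.
ΔS_total = (38.21) + (117.2) = 155 J/K.

ΔS = 155 J/K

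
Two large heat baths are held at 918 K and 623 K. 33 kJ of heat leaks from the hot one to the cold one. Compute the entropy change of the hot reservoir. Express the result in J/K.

The hot reservoir loses heat Q, so ΔS_hot = −Q/T_H = −33000/918 = -35.9 J/K.

ΔS_hot = -35.9 J/K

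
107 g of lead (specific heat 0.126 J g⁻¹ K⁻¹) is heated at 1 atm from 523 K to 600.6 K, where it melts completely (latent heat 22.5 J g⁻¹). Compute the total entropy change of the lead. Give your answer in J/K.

ΔS = 5.87 J/K

Warming step: ΔS₁ = m c ln(T_tr/T_i) = 107 × 0.126 × ln(600.6/523) = 1.865 J/K.
Phase change: ΔS₂ = +mL/T_tr = 107 × 22.5 / 600.6 = 4.008 J/K.
ΔS_total = (1.865) + (4.008) = 5.87 J/K.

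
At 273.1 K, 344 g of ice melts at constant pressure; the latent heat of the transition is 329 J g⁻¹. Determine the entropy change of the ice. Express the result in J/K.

Heat absorbed by the substance: Q = mL = 344 × 329 = 113176 J.
At constant T, ΔS = Q_rev/T = 113176 / 273.1 = 414 J/K.

ΔS = 414 J/K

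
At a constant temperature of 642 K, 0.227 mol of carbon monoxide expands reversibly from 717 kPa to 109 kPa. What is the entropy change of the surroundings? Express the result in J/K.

For an isothermal ideal gas ΔS_gas = nR ln(P₁/P₂) = 0.227 × 8.314 × ln(717/109) = 3.56 J/K.
The process is reversible, so ΔS_surr = −ΔS_gas = -3.56 J/K and ΔS_universe = 0.

ΔS_surr = -3.56 J/K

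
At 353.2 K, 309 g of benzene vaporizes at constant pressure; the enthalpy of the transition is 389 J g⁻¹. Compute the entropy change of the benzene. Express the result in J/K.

ΔS = 340 J/K

Heat absorbed by the substance: Q = mL = 309 × 389 = 120201 J.
At constant T, ΔS = Q_rev/T = 120201 / 353.2 = 340 J/K.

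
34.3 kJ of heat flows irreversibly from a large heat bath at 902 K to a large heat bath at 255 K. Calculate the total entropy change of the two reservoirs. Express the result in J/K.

ΔS_total = 96.5 J/K

ΔS_hot = −Q/T_H = −34300/902 = -38.03 J/K and ΔS_cold = +Q/T_C = 34300/255 = 134.5 J/K.
ΔS_total = -38.03 + 134.5 = 96.5 J/K, positive as the second law requires.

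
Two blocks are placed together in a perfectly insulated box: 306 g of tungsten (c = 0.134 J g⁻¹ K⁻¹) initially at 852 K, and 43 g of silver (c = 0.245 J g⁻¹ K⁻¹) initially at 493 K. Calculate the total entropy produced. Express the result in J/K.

Energy balance: T_f = (m₁c₁T₁ + m₂c₂T₂)/(m₁c₁ + m₂c₂) = 778.62 K.
ΔS₁ = m₁c₁ ln(T_f/T₁) = 41.004 × ln(778.62/852) = -3.693 J/K.
ΔS₂ = m₂c₂ ln(T_f/T₂) = 10.535 × ln(778.62/493) = 4.815 J/K.
ΔS_total = -3.693 + 4.815 = 1.12 J/K.

ΔS_total = 1.12 J/K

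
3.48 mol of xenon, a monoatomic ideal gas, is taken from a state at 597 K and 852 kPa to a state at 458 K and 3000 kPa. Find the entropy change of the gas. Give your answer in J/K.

ΔS = -55.6 J/K

ΔS = nC_p ln(T₂/T₁) − nR ln(P₂/P₁), with C_p = 5R/2 = 20.79 J mol⁻¹ K⁻¹ for a monoatomic ideal gas.
ΔS = 3.48 × [20.79 × ln(458/597) − 8.314 × ln(3000/852)] = -55.6 J/K.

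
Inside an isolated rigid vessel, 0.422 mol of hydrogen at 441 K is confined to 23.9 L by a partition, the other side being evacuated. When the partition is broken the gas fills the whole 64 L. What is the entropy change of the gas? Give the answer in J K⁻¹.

ΔS_gas = 3.46 J/K

For an ideal gas in free expansion Q = 0 and W = 0, so T is unchanged.
Entropy is a state function; using a reversible isothermal path, ΔS_gas = nR ln(V₂/V₁) = 0.422 × 8.314 × ln(64/23.9) = 3.46 J/K.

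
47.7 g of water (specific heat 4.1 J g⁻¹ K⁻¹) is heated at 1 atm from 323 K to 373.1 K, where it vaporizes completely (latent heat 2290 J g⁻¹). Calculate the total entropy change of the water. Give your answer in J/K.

ΔS = 321 J/K

Warming step: ΔS₁ = m c ln(T_tr/T_i) = 47.7 × 4.1 × ln(373.1/323) = 28.2 J/K.
Phase change: ΔS₂ = +mL/T_tr = 47.7 × 2290 / 373.1 = 292.8 J/K.
ΔS_total = (28.2) + (292.8) = 321 J/K.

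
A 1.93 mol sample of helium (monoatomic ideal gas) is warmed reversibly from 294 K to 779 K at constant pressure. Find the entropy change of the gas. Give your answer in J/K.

ΔS = 39.1 J/K

At constant pressure, ΔS = nC_p ln(T₂/T₁) with C_p = 5R/2 = 20.79 J mol⁻¹ K⁻¹.
ΔS = 1.93 × 20.79 × ln(779/294) = 39.1 J/K.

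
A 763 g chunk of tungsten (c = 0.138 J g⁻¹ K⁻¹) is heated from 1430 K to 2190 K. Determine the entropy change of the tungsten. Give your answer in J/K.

ΔS = 44.9 J/K

ΔS = ∫dQ_rev/T = m c ln(T₂/T₁) = 763 × 0.138 × ln(2190/1430) = 44.9 J/K.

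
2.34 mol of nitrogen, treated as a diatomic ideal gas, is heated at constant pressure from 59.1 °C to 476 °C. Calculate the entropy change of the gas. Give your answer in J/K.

ΔS = 55.4 J/K

In kelvin: T₁ = 332.25 K, T₂ = 749.15 K. At constant pressure, ΔS = nC_p ln(T₂/T₁) with C_p = 7R/2 = 29.1 J mol⁻¹ K⁻¹.
ΔS = 2.34 × 29.1 × ln(749.15/332.25) = 55.4 J/K.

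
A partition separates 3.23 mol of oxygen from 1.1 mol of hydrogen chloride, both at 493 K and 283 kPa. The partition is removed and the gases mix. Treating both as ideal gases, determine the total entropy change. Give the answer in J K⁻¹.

ΔS_mix = 20.4 J/K

Mole fractions: x_A = 3.23/4.33 = 0.746, x_B = 0.254.
ΔS_mix = −R(n_A ln x_A + n_B ln x_B) = −8.314 × (3.23 ln 0.746 + 1.1 ln 0.254) = 20.4 J/K.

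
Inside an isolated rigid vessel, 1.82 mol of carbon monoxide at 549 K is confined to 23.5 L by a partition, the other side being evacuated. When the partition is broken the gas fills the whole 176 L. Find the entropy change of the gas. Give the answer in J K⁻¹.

For an ideal gas in free expansion Q = 0 and W = 0, so T is unchanged.
Entropy is a state function; using a reversible isothermal path, ΔS_gas = nR ln(V₂/V₁) = 1.82 × 8.314 × ln(176/23.5) = 30.5 J/K.

ΔS_gas = 30.5 J/K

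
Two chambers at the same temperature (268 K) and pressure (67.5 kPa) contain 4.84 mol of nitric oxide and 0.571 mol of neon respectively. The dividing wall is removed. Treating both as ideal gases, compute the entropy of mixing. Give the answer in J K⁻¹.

Mole fractions: x_A = 4.84/5.41 = 0.894, x_B = 0.106.
ΔS_mix = −R(n_A ln x_A + n_B ln x_B) = −8.314 × (4.84 ln 0.894 + 0.571 ln 0.106) = 15.2 J/K.

ΔS_mix = 15.2 J/K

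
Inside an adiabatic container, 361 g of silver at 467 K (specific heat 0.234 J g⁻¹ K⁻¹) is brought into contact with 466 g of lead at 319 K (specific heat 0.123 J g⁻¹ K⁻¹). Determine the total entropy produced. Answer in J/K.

ΔS_total = 2.41 J/K

Energy balance: T_f = (m₁c₁T₁ + m₂c₂T₂)/(m₁c₁ + m₂c₂) = 407.17 K.
ΔS₁ = m₁c₁ ln(T_f/T₁) = 84.474 × ln(407.17/467) = -11.58 J/K.
ΔS₂ = m₂c₂ ln(T_f/T₂) = 57.318 × ln(407.17/319) = 13.99 J/K.
ΔS_total = -11.58 + 13.99 = 2.41 J/K.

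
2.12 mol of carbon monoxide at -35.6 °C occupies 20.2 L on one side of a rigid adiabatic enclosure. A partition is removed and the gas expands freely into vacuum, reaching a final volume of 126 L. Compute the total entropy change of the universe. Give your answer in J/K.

ΔS_universe = 32.3 J/K

No heat is exchanged and no work is done, so the ideal-gas temperature stays constant.
Entropy is a state function; using a reversible isothermal path, ΔS_gas = nR ln(V₂/V₁) = 2.12 × 8.314 × ln(126/20.2) = 32.3 J/K.
The insulated surroundings exchange no heat, so ΔS_surr = 0 and ΔS_universe = ΔS_gas.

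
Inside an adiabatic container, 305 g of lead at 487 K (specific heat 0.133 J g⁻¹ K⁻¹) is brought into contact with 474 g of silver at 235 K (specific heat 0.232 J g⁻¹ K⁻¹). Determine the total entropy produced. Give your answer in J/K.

Energy balance: T_f = (m₁c₁T₁ + m₂c₂T₂)/(m₁c₁ + m₂c₂) = 302.91 K.
ΔS₁ = m₁c₁ ln(T_f/T₁) = 40.565 × ln(302.91/487) = -19.26 J/K.
ΔS₂ = m₂c₂ ln(T_f/T₂) = 109.968 × ln(302.91/235) = 27.91 J/K.
ΔS_total = -19.26 + 27.91 = 8.65 J/K.

ΔS_total = 8.65 J/K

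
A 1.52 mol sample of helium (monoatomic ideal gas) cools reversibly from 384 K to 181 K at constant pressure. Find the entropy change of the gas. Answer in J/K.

ΔS = -23.8 J/K

At constant pressure, ΔS = nC_p ln(T₂/T₁) with C_p = 5R/2 = 20.79 J mol⁻¹ K⁻¹.
ΔS = 1.52 × 20.79 × ln(181/384) = -23.8 J/K.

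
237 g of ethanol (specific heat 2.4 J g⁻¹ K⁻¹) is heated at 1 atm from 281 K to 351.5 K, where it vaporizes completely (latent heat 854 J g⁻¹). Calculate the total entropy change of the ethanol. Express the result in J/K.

Warming step: ΔS₁ = m c ln(T_tr/T_i) = 237 × 2.4 × ln(351.5/281) = 127.3 J/K.
Phase change: ΔS₂ = +mL/T_tr = 237 × 854 / 351.5 = 575.8 J/K.
ΔS_total = (127.3) + (575.8) = 703 J/K.

ΔS = 703 J/K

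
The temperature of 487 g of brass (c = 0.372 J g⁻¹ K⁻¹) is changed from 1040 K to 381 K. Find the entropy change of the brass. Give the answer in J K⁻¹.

ΔS = ∫dQ_rev/T = m c ln(T₂/T₁) = 487 × 0.372 × ln(381/1040) = -182 J/K.

ΔS = -182 J/K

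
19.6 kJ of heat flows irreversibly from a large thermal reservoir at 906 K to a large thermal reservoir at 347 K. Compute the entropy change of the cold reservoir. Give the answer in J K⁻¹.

The cold reservoir gains heat Q, so ΔS_cold = +Q/T_C = 19600/347 = 56.5 J/K.

ΔS_cold = 56.5 J/K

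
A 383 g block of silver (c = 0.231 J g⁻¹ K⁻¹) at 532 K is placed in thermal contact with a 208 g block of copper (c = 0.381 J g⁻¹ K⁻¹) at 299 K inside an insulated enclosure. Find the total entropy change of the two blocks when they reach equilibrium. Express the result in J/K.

Energy balance: T_f = (m₁c₁T₁ + m₂c₂T₂)/(m₁c₁ + m₂c₂) = 421.91 K.
ΔS₁ = m₁c₁ ln(T_f/T₁) = 88.473 × ln(421.91/532) = -20.51 J/K.
ΔS₂ = m₂c₂ ln(T_f/T₂) = 79.248 × ln(421.91/299) = 27.29 J/K.
ΔS_total = -20.51 + 27.29 = 6.78 J/K.

ΔS_total = 6.78 J/K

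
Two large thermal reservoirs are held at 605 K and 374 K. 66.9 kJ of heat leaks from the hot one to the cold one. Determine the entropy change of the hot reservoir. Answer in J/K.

The hot reservoir loses heat Q, so ΔS_hot = −Q/T_H = −66900/605 = -111 J/K.

ΔS_hot = -111 J/K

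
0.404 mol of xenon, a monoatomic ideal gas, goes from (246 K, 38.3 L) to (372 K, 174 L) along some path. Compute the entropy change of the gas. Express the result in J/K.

ΔS = 7.17 J/K

Entropy is a state function: ΔS = nC_V ln(T₂/T₁) + nR ln(V₂/V₁), with C_V = 3R/2 = 12.47 J mol⁻¹ K⁻¹ for a monoatomic ideal gas.
ΔS = 0.404 × [12.47 × ln(372/246) + 8.314 × ln(174/38.3)] = 7.17 J/K.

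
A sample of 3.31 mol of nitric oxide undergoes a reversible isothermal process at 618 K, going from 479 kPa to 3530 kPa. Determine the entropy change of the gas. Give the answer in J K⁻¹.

For an isothermal ideal gas ΔS_gas = nR ln(P₁/P₂) = 3.31 × 8.314 × ln(479/3530) = -55 J/K.

ΔS_gas = -55 J/K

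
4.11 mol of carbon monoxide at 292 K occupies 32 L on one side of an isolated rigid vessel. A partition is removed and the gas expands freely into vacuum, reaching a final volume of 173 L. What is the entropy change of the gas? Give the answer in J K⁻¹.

For an ideal gas in free expansion Q = 0 and W = 0, so T is unchanged.
Entropy is a state function; using a reversible isothermal path, ΔS_gas = nR ln(V₂/V₁) = 4.11 × 8.314 × ln(173/32) = 57.7 J/K.

ΔS_gas = 57.7 J/K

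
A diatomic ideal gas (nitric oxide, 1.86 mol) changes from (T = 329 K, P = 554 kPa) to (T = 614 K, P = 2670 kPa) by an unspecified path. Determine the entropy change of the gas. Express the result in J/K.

ΔS = 9.45 J/K

ΔS = nC_p ln(T₂/T₁) − nR ln(P₂/P₁), with C_p = 7R/2 = 29.1 J mol⁻¹ K⁻¹ for a diatomic ideal gas.
ΔS = 1.86 × [29.1 × ln(614/329) − 8.314 × ln(2670/554)] = 9.45 J/K.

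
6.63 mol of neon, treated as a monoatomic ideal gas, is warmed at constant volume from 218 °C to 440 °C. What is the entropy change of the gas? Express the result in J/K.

ΔS = 30.8 J/K

In kelvin: T₁ = 491.15 K, T₂ = 713.15 K. At constant volume, ΔS = nC_V ln(T₂/T₁) with C_V = 3R/2 = 12.47 J mol⁻¹ K⁻¹.
ΔS = 6.63 × 12.47 × ln(713.15/491.15) = 30.8 J/K.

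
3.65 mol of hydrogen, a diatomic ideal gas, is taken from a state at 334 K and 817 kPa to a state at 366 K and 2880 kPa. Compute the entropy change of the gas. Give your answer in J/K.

ΔS = -28.5 J/K

ΔS = nC_p ln(T₂/T₁) − nR ln(P₂/P₁), with C_p = 7R/2 = 29.1 J mol⁻¹ K⁻¹ for a diatomic ideal gas.
ΔS = 3.65 × [29.1 × ln(366/334) − 8.314 × ln(2880/817)] = -28.5 J/K.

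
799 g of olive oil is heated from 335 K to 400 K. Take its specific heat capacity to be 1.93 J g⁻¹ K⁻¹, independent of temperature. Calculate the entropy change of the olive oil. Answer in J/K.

ΔS = ∫dQ_rev/T = m c ln(T₂/T₁) = 799 × 1.93 × ln(400/335) = 273 J/K.

ΔS = 273 J/K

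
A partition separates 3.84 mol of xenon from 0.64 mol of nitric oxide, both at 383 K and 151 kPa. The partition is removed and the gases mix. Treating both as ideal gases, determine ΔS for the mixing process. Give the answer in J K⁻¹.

Mole fractions: x_A = 3.84/4.48 = 0.857, x_B = 0.143.
ΔS_mix = −R(n_A ln x_A + n_B ln x_B) = −8.314 × (3.84 ln 0.857 + 0.64 ln 0.143) = 15.3 J/K.

ΔS_mix = 15.3 J/K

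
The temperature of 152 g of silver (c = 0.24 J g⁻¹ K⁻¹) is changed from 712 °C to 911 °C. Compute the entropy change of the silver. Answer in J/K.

ΔS = 6.71 J/K

In kelvin: T₁ = 985.15 K, T₂ = 1184.15 K. ΔS = ∫dQ_rev/T = m c ln(T₂/T₁) = 152 × 0.24 × ln(1184.15/985.15) = 6.71 J/K.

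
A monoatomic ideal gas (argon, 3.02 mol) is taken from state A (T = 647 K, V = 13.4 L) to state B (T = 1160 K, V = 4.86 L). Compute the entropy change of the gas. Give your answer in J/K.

ΔS = -3.48 J/K

Entropy is a state function: ΔS = nC_V ln(T₂/T₁) + nR ln(V₂/V₁), with C_V = 3R/2 = 12.47 J mol⁻¹ K⁻¹ for a monoatomic ideal gas.
ΔS = 3.02 × [12.47 × ln(1160/647) + 8.314 × ln(4.86/13.4)] = -3.48 J/K.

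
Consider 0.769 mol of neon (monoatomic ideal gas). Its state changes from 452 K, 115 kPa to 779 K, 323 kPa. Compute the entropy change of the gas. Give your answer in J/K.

ΔS = nC_p ln(T₂/T₁) − nR ln(P₂/P₁), with C_p = 5R/2 = 20.79 J mol⁻¹ K⁻¹ for a monoatomic ideal gas.
ΔS = 0.769 × [20.79 × ln(779/452) − 8.314 × ln(323/115)] = 2.1 J/K.

ΔS = 2.1 J/K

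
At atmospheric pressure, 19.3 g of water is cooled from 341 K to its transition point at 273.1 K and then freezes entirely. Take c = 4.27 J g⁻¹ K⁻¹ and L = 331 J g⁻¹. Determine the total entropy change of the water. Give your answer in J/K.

Cooling step: ΔS₁ = m c ln(T_tr/T_i) = 19.3 × 4.27 × ln(273.1/341) = -18.3 J/K.
Phase change: ΔS₂ = −mL/T_tr = −19.3 × 331 / 273.1 = -23.39 J/K.
ΔS_total = (-18.3) + (-23.39) = -41.7 J/K.

ΔS = -41.7 J/K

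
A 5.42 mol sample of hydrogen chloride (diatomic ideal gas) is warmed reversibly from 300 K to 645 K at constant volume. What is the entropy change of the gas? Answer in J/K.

ΔS = 86.2 J/K

At constant volume, ΔS = nC_V ln(T₂/T₁) with C_V = 5R/2 = 20.79 J mol⁻¹ K⁻¹.
ΔS = 5.42 × 20.79 × ln(645/300) = 86.2 J/K.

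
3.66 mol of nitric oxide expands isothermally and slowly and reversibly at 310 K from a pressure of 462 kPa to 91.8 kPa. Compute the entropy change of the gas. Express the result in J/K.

ΔS_gas = 49.2 J/K

For an isothermal ideal gas ΔS_gas = nR ln(P₁/P₂) = 3.66 × 8.314 × ln(462/91.8) = 49.2 J/K.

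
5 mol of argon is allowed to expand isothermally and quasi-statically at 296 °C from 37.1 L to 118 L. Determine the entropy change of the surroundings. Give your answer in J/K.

For an isothermal ideal gas ΔS_gas = nR ln(V₂/V₁) = 5 × 8.314 × ln(118/37.1) = 48.1 J/K.
The process is reversible, so ΔS_surr = −ΔS_gas = -48.1 J/K and ΔS_universe = 0.

ΔS_surr = -48.1 J/K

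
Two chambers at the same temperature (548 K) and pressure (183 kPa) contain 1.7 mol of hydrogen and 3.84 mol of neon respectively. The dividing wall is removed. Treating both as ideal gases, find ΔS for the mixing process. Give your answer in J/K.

ΔS_mix = 28.4 J/K

Mole fractions: x_A = 1.7/5.54 = 0.307, x_B = 0.693.
ΔS_mix = −R(n_A ln x_A + n_B ln x_B) = −8.314 × (1.7 ln 0.307 + 3.84 ln 0.693) = 28.4 J/K.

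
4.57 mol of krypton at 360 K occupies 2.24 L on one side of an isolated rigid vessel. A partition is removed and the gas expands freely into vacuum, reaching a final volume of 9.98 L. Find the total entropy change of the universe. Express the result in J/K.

For an ideal gas in free expansion Q = 0 and W = 0, so T is unchanged.
Entropy is a state function; using a reversible isothermal path, ΔS_gas = nR ln(V₂/V₁) = 4.57 × 8.314 × ln(9.98/2.24) = 56.8 J/K.
The insulated surroundings exchange no heat, so ΔS_surr = 0 and ΔS_universe = ΔS_gas.

ΔS_universe = 56.8 J/K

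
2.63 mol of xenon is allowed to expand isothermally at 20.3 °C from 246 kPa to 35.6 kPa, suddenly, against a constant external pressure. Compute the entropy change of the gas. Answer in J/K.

Entropy is a state function, so ΔS_gas depends only on the end states.
For an isothermal ideal gas ΔS_gas = nR ln(P₁/P₂) = 2.63 × 8.314 × ln(246/35.6) = 42.3 J/K.

ΔS_gas = 42.3 J/K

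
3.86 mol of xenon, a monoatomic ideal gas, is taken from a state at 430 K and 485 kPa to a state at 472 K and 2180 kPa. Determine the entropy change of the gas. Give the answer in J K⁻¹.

ΔS = nC_p ln(T₂/T₁) − nR ln(P₂/P₁), with C_p = 5R/2 = 20.79 J mol⁻¹ K⁻¹ for a monoatomic ideal gas.
ΔS = 3.86 × [20.79 × ln(472/430) − 8.314 × ln(2180/485)] = -40.8 J/K.

ΔS = -40.8 J/K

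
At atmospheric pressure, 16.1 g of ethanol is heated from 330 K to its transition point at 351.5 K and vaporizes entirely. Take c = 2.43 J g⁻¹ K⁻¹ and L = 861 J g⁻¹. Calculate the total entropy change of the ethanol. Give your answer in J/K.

ΔS = 41.9 J/K

Warming step: ΔS₁ = m c ln(T_tr/T_i) = 16.1 × 2.43 × ln(351.5/330) = 2.469 J/K.
Phase change: ΔS₂ = +mL/T_tr = 16.1 × 861 / 351.5 = 39.44 J/K.
ΔS_total = (2.469) + (39.44) = 41.9 J/K.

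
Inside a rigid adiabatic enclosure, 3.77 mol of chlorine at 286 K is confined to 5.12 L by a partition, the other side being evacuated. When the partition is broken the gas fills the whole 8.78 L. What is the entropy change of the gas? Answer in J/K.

No heat is exchanged and no work is done, so the ideal-gas temperature stays constant.
Entropy is a state function; using a reversible isothermal path, ΔS_gas = nR ln(V₂/V₁) = 3.77 × 8.314 × ln(8.78/5.12) = 16.9 J/K.

ΔS_gas = 16.9 J/K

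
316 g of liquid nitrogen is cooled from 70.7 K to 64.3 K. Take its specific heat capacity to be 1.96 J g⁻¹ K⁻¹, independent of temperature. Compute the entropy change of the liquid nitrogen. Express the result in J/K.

ΔS = ∫dQ_rev/T = m c ln(T₂/T₁) = 316 × 1.96 × ln(64.3/70.7) = -58.8 J/K.

ΔS = -58.8 J/K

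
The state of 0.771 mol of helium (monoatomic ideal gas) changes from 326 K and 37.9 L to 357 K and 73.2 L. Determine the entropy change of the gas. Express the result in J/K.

ΔS = 5.09 J/K

Entropy is a state function: ΔS = nC_V ln(T₂/T₁) + nR ln(V₂/V₁), with C_V = 3R/2 = 12.47 J mol⁻¹ K⁻¹ for a monoatomic ideal gas.
ΔS = 0.771 × [12.47 × ln(357/326) + 8.314 × ln(73.2/37.9)] = 5.09 J/K.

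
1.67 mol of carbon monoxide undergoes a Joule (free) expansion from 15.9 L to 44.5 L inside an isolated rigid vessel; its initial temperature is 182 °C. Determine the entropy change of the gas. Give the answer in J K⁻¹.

ΔS_gas = 14.3 J/K

No heat is exchanged and no work is done, so the ideal-gas temperature stays constant.
Entropy is a state function; using a reversible isothermal path, ΔS_gas = nR ln(V₂/V₁) = 1.67 × 8.314 × ln(44.5/15.9) = 14.3 J/K.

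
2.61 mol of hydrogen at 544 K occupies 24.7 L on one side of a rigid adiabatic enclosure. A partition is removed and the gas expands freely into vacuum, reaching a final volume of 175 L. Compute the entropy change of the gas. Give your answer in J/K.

ΔS_gas = 42.5 J/K

No heat is exchanged and no work is done, so the ideal-gas temperature stays constant.
Entropy is a state function; using a reversible isothermal path, ΔS_gas = nR ln(V₂/V₁) = 2.61 × 8.314 × ln(175/24.7) = 42.5 J/K.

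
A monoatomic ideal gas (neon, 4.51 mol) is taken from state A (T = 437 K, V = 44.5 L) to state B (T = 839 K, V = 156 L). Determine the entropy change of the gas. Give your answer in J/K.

Entropy is a state function: ΔS = nC_V ln(T₂/T₁) + nR ln(V₂/V₁), with C_V = 3R/2 = 12.47 J mol⁻¹ K⁻¹ for a monoatomic ideal gas.
ΔS = 4.51 × [12.47 × ln(839/437) + 8.314 × ln(156/44.5)] = 83.7 J/K.

ΔS = 83.7 J/K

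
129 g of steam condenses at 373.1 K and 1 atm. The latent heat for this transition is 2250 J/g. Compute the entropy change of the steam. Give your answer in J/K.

ΔS = -778 J/K

Heat released by the substance: Q = −mL = −129 × 2250 = −290250 J.
At constant T, ΔS = Q_rev/T = −290250 / 373.1 = -778 J/K.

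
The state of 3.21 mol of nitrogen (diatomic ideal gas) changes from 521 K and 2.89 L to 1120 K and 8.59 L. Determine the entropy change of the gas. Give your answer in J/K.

Entropy is a state function: ΔS = nC_V ln(T₂/T₁) + nR ln(V₂/V₁), with C_V = 5R/2 = 20.79 J mol⁻¹ K⁻¹ for a diatomic ideal gas.
ΔS = 3.21 × [20.79 × ln(1120/521) + 8.314 × ln(8.59/2.89)] = 80.1 J/K.

ΔS = 80.1 J/K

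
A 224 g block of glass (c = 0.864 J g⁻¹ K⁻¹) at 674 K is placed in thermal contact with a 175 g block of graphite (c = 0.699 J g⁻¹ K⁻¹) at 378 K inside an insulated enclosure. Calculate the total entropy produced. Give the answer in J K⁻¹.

ΔS_total = 11.9 J/K

Energy balance: T_f = (m₁c₁T₁ + m₂c₂T₂)/(m₁c₁ + m₂c₂) = 559.37 K.
ΔS₁ = m₁c₁ ln(T_f/T₁) = 193.536 × ln(559.37/674) = -36.08 J/K.
ΔS₂ = m₂c₂ ln(T_f/T₂) = 122.325 × ln(559.37/378) = 47.94 J/K.
ΔS_total = -36.08 + 47.94 = 11.9 J/K.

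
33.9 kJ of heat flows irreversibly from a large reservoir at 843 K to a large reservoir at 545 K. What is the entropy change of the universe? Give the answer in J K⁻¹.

ΔS_total = 22 J/K

ΔS_hot = −Q/T_H = −33900/843 = -40.21 J/K and ΔS_cold = +Q/T_C = 33900/545 = 62.2 J/K.
ΔS_total = -40.21 + 62.2 = 22 J/K, positive as the second law requires.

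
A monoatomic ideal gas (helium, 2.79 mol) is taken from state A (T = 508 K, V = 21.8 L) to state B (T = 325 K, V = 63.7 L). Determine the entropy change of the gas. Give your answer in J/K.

ΔS = 9.33 J/K

Entropy is a state function: ΔS = nC_V ln(T₂/T₁) + nR ln(V₂/V₁), with C_V = 3R/2 = 12.47 J mol⁻¹ K⁻¹ for a monoatomic ideal gas.
ΔS = 2.79 × [12.47 × ln(325/508) + 8.314 × ln(63.7/21.8)] = 9.33 J/K.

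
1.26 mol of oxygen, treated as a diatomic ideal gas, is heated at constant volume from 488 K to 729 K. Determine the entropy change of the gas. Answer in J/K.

ΔS = 10.5 J/K

At constant volume, ΔS = nC_V ln(T₂/T₁) with C_V = 5R/2 = 20.79 J mol⁻¹ K⁻¹.
ΔS = 1.26 × 20.79 × ln(729/488) = 10.5 J/K.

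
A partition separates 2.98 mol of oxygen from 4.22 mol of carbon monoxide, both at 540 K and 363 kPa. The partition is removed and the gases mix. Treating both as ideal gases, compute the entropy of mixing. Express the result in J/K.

Mole fractions: x_A = 2.98/7.2 = 0.414, x_B = 0.586.
ΔS_mix = −R(n_A ln x_A + n_B ln x_B) = −8.314 × (2.98 ln 0.414 + 4.22 ln 0.586) = 40.6 J/K.

ΔS_mix = 40.6 J/K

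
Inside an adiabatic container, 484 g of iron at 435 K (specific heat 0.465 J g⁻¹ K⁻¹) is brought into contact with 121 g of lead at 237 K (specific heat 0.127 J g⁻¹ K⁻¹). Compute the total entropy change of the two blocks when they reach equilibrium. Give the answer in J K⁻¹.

Energy balance: T_f = (m₁c₁T₁ + m₂c₂T₂)/(m₁c₁ + m₂c₂) = 422.34 K.
ΔS₁ = m₁c₁ ln(T_f/T₁) = 225.06 × ln(422.34/435) = -6.645 J/K.
ΔS₂ = m₂c₂ ln(T_f/T₂) = 15.367 × ln(422.34/237) = 8.878 J/K.
ΔS_total = -6.645 + 8.878 = 2.23 J/K.

ΔS_total = 2.23 J/K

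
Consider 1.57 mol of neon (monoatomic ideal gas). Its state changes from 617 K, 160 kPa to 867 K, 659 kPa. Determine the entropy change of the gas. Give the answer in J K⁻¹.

ΔS = nC_p ln(T₂/T₁) − nR ln(P₂/P₁), with C_p = 5R/2 = 20.79 J mol⁻¹ K⁻¹ for a monoatomic ideal gas.
ΔS = 1.57 × [20.79 × ln(867/617) − 8.314 × ln(659/160)] = -7.38 J/K.

ΔS = -7.38 J/K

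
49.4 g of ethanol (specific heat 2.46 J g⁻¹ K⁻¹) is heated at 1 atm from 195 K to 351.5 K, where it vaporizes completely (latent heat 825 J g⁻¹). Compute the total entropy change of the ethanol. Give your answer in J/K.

Warming step: ΔS₁ = m c ln(T_tr/T_i) = 49.4 × 2.46 × ln(351.5/195) = 71.6 J/K.
Phase change: ΔS₂ = +mL/T_tr = 49.4 × 825 / 351.5 = 115.9 J/K.
ΔS_total = (71.6) + (115.9) = 188 J/K.

ΔS = 188 J/K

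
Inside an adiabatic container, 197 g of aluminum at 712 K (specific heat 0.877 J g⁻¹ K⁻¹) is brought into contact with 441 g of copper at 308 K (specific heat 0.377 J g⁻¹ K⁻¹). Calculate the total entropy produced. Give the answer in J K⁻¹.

ΔS_total = 28.8 J/K

Energy balance: T_f = (m₁c₁T₁ + m₂c₂T₂)/(m₁c₁ + m₂c₂) = 513.88 K.
ΔS₁ = m₁c₁ ln(T_f/T₁) = 172.769 × ln(513.88/712) = -56.34 J/K.
ΔS₂ = m₂c₂ ln(T_f/T₂) = 166.257 × ln(513.88/308) = 85.11 J/K.
ΔS_total = -56.34 + 85.11 = 28.8 J/K.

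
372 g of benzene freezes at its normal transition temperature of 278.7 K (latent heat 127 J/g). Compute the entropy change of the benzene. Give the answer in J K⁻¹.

Heat released by the substance: Q = −mL = −372 × 127 = −47244 J.
At constant T, ΔS = Q_rev/T = −47244 / 278.7 = -170 J/K.

ΔS = -170 J/K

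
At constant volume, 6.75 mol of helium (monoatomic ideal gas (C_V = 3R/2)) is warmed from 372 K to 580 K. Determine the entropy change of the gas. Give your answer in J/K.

At constant volume, ΔS = nC_V ln(T₂/T₁) with C_V = 3R/2 = 12.47 J mol⁻¹ K⁻¹.
ΔS = 6.75 × 12.47 × ln(580/372) = 37.4 J/K.

ΔS = 37.4 J/K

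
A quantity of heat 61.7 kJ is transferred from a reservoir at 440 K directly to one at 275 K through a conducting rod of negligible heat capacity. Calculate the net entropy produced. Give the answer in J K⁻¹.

ΔS_total = 84.1 J/K

ΔS_hot = −Q/T_H = −61700/440 = -140.23 J/K and ΔS_cold = +Q/T_C = 61700/275 = 224.36 J/K.
ΔS_total = -140.23 + 224.36 = 84.1 J/K, positive as the second law requires.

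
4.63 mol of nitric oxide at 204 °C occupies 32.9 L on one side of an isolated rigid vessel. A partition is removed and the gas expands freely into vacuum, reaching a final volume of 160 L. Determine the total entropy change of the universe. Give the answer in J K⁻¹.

ΔS_universe = 60.9 J/K

For an ideal gas in free expansion Q = 0 and W = 0, so T is unchanged.
Entropy is a state function; using a reversible isothermal path, ΔS_gas = nR ln(V₂/V₁) = 4.63 × 8.314 × ln(160/32.9) = 60.9 J/K.
The insulated surroundings exchange no heat, so ΔS_surr = 0 and ΔS_universe = ΔS_gas.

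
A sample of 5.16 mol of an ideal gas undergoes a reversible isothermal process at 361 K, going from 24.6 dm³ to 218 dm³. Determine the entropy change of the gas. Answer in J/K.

ΔS_gas = 93.6 J/K

For an isothermal ideal gas ΔS_gas = nR ln(V₂/V₁) = 5.16 × 8.314 × ln(218/24.6) = 93.6 J/K.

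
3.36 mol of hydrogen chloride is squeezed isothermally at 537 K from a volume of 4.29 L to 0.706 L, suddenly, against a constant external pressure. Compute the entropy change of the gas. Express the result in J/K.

Entropy is a state function, so ΔS_gas depends only on the end states.
For an isothermal ideal gas ΔS_gas = nR ln(V₂/V₁) = 3.36 × 8.314 × ln(0.706/4.29) = -50.4 J/K.

ΔS_gas = -50.4 J/K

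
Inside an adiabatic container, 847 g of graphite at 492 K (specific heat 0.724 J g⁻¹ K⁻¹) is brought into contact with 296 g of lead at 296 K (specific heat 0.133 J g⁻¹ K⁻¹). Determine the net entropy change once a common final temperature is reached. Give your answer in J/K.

ΔS_total = 4.13 J/K

Energy balance: T_f = (m₁c₁T₁ + m₂c₂T₂)/(m₁c₁ + m₂c₂) = 480.18 K.
ΔS₁ = m₁c₁ ln(T_f/T₁) = 613.228 × ln(480.18/492) = -14.92 J/K.
ΔS₂ = m₂c₂ ln(T_f/T₂) = 39.368 × ln(480.18/296) = 19.05 J/K.
ΔS_total = -14.92 + 19.05 = 4.13 J/K.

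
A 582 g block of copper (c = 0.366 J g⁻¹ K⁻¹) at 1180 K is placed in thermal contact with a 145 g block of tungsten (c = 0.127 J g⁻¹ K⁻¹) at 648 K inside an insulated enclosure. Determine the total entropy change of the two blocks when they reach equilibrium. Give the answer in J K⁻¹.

Energy balance: T_f = (m₁c₁T₁ + m₂c₂T₂)/(m₁c₁ + m₂c₂) = 1137.7 K.
ΔS₁ = m₁c₁ ln(T_f/T₁) = 213.012 × ln(1137.7/1180) = -7.782 J/K.
ΔS₂ = m₂c₂ ln(T_f/T₂) = 18.415 × ln(1137.7/648) = 10.36 J/K.
ΔS_total = -7.782 + 10.36 = 2.58 J/K.

ΔS_total = 2.58 J/K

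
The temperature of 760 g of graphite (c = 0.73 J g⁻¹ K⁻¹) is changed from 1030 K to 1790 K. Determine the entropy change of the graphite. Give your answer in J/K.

ΔS = 307 J/K

ΔS = ∫dQ_rev/T = m c ln(T₂/T₁) = 760 × 0.73 × ln(1790/1030) = 307 J/K.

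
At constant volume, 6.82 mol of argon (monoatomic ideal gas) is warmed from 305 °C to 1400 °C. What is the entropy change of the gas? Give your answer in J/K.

In kelvin: T₁ = 578.15 K, T₂ = 1673.15 K. At constant volume, ΔS = nC_V ln(T₂/T₁) with C_V = 3R/2 = 12.47 J mol⁻¹ K⁻¹.
ΔS = 6.82 × 12.47 × ln(1673.15/578.15) = 90.4 J/K.

ΔS = 90.4 J/K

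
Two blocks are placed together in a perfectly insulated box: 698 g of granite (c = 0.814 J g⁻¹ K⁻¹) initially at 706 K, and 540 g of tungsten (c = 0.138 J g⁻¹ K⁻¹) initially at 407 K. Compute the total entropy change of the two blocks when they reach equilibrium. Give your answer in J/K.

Energy balance: T_f = (m₁c₁T₁ + m₂c₂T₂)/(m₁c₁ + m₂c₂) = 671.33 K.
ΔS₁ = m₁c₁ ln(T_f/T₁) = 568.172 × ln(671.33/706) = -28.61 J/K.
ΔS₂ = m₂c₂ ln(T_f/T₂) = 74.52 × ln(671.33/407) = 37.29 J/K.
ΔS_total = -28.61 + 37.29 = 8.68 J/K.

ΔS_total = 8.68 J/K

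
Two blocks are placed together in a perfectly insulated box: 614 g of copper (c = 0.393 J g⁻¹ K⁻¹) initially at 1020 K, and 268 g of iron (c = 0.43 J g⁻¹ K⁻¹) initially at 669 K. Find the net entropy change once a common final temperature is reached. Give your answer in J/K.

Energy balance: T_f = (m₁c₁T₁ + m₂c₂T₂)/(m₁c₁ + m₂c₂) = 906.55 K.
ΔS₁ = m₁c₁ ln(T_f/T₁) = 241.302 × ln(906.55/1020) = -28.45 J/K.
ΔS₂ = m₂c₂ ln(T_f/T₂) = 115.24 × ln(906.55/669) = 35.02 J/K.
ΔS_total = -28.45 + 35.02 = 6.57 J/K.

ΔS_total = 6.57 J/K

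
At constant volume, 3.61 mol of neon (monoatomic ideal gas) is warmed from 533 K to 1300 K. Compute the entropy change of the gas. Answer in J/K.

At constant volume, ΔS = nC_V ln(T₂/T₁) with C_V = 3R/2 = 12.47 J mol⁻¹ K⁻¹.
ΔS = 3.61 × 12.47 × ln(1300/533) = 40.1 J/K.

ΔS = 40.1 J/K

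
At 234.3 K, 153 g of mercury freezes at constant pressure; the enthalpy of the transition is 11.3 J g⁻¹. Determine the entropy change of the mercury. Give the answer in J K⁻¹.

Heat released by the substance: Q = −mL = −153 × 11.3 = −1728.9 J.
At constant T, ΔS = Q_rev/T = −1728.9 / 234.3 = -7.38 J/K.

ΔS = -7.38 J/K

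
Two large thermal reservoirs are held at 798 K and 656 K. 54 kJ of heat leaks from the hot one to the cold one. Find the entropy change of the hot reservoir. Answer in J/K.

ΔS_hot = -67.7 J/K

The hot reservoir loses heat Q, so ΔS_hot = −Q/T_H = −54000/798 = -67.7 J/K.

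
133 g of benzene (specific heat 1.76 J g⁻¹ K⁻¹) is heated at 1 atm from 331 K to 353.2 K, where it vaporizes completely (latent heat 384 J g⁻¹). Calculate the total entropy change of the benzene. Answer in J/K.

Warming step: ΔS₁ = m c ln(T_tr/T_i) = 133 × 1.76 × ln(353.2/331) = 15.2 J/K.
Phase change: ΔS₂ = +mL/T_tr = 133 × 384 / 353.2 = 144.6 J/K.
ΔS_total = (15.2) + (144.6) = 160 J/K.

ΔS = 160 J/K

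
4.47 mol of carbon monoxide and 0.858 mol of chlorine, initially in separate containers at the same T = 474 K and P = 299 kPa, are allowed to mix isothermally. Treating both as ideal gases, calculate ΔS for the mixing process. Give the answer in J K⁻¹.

ΔS_mix = 19.6 J/K

Mole fractions: x_A = 4.47/5.33 = 0.839, x_B = 0.161.
ΔS_mix = −R(n_A ln x_A + n_B ln x_B) = −8.314 × (4.47 ln 0.839 + 0.858 ln 0.161) = 19.6 J/K.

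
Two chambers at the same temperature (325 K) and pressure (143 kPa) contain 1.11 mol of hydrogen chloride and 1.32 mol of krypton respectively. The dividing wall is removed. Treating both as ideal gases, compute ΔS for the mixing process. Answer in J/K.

ΔS_mix = 13.9 J/K

Mole fractions: x_A = 1.11/2.43 = 0.457, x_B = 0.543.
ΔS_mix = −R(n_A ln x_A + n_B ln x_B) = −8.314 × (1.11 ln 0.457 + 1.32 ln 0.543) = 13.9 J/K.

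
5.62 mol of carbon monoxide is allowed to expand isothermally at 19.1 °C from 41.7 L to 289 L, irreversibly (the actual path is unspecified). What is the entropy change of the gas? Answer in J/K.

Entropy is a state function, so ΔS_gas depends only on the end states.
For an isothermal ideal gas ΔS_gas = nR ln(V₂/V₁) = 5.62 × 8.314 × ln(289/41.7) = 90.5 J/K.

ΔS_gas = 90.5 J/K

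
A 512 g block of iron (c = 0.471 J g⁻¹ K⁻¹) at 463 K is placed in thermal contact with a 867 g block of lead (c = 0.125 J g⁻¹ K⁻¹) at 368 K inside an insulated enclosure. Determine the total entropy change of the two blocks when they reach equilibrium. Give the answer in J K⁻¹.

ΔS_total = 1.91 J/K

Energy balance: T_f = (m₁c₁T₁ + m₂c₂T₂)/(m₁c₁ + m₂c₂) = 433.54 K.
ΔS₁ = m₁c₁ ln(T_f/T₁) = 241.152 × ln(433.54/463) = -15.85 J/K.
ΔS₂ = m₂c₂ ln(T_f/T₂) = 108.375 × ln(433.54/368) = 17.76 J/K.
ΔS_total = -15.85 + 17.76 = 1.91 J/K.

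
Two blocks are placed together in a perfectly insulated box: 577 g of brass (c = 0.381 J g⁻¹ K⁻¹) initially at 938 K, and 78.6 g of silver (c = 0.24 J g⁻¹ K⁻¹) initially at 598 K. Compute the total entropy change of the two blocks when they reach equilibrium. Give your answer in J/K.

Energy balance: T_f = (m₁c₁T₁ + m₂c₂T₂)/(m₁c₁ + m₂c₂) = 911.13 K.
ΔS₁ = m₁c₁ ln(T_f/T₁) = 219.837 × ln(911.13/938) = -6.389 J/K.
ΔS₂ = m₂c₂ ln(T_f/T₂) = 18.864 × ln(911.13/598) = 7.944 J/K.
ΔS_total = -6.389 + 7.944 = 1.55 J/K.

ΔS_total = 1.55 J/K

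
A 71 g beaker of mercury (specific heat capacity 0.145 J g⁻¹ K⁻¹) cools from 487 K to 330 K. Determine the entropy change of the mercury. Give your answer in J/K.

ΔS = ∫dQ_rev/T = m c ln(T₂/T₁) = 71 × 0.145 × ln(330/487) = -4.01 J/K.

ΔS = -4.01 J/K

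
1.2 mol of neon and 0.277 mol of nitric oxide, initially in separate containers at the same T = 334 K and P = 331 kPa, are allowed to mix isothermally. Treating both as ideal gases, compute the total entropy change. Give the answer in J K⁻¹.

ΔS_mix = 5.93 J/K

Mole fractions: x_A = 1.2/1.48 = 0.812, x_B = 0.188.
ΔS_mix = −R(n_A ln x_A + n_B ln x_B) = −8.314 × (1.2 ln 0.812 + 0.277 ln 0.188) = 5.93 J/K.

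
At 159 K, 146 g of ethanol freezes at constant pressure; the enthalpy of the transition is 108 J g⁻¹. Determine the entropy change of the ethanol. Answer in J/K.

ΔS = -99.2 J/K

Heat released by the substance: Q = −mL = −146 × 108 = −15768 J.
At constant T, ΔS = Q_rev/T = −15768 / 159 = -99.2 J/K.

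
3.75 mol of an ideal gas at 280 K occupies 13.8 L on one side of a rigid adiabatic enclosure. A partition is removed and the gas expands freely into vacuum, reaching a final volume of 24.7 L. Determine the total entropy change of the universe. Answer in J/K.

ΔS_universe = 18.1 J/K

For an ideal gas in free expansion Q = 0 and W = 0, so T is unchanged.
Entropy is a state function; using a reversible isothermal path, ΔS_gas = nR ln(V₂/V₁) = 3.75 × 8.314 × ln(24.7/13.8) = 18.1 J/K.
The insulated surroundings exchange no heat, so ΔS_surr = 0 and ΔS_universe = ΔS_gas.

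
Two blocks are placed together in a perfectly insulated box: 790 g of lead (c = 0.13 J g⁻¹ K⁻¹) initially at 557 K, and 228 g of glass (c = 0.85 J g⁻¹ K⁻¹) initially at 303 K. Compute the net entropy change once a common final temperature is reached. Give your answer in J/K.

Energy balance: T_f = (m₁c₁T₁ + m₂c₂T₂)/(m₁c₁ + m₂c₂) = 390.98 K.
ΔS₁ = m₁c₁ ln(T_f/T₁) = 102.7 × ln(390.98/557) = -36.347 J/K.
ΔS₂ = m₂c₂ ln(T_f/T₂) = 193.8 × ln(390.98/303) = 49.404 J/K.
ΔS_total = -36.347 + 49.404 = 13.1 J/K.

ΔS_total = 13.1 J/K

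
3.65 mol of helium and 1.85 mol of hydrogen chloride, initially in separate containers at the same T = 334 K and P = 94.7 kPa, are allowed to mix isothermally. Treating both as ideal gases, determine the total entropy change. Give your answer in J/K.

ΔS_mix = 29.2 J/K

Mole fractions: x_A = 3.65/5.5 = 0.664, x_B = 0.336.
ΔS_mix = −R(n_A ln x_A + n_B ln x_B) = −8.314 × (3.65 ln 0.664 + 1.85 ln 0.336) = 29.2 J/K.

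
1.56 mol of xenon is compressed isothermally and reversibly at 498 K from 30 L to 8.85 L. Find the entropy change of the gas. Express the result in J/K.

ΔS_gas = -15.8 J/K

For an isothermal ideal gas ΔS_gas = nR ln(V₂/V₁) = 1.56 × 8.314 × ln(8.85/30) = -15.8 J/K.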